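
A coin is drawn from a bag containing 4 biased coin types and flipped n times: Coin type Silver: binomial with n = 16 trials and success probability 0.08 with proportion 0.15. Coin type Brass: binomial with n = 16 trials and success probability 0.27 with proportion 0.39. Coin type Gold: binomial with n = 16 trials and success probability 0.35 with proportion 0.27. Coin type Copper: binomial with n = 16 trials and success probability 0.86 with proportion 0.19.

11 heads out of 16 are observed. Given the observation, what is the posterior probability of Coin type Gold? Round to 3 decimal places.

By Bayes' theorem, P(k | x) = P(Z=k) f_k(x) / Σ_j P(Z=j) f_j(x).
Component likelihoods at x = 11 heads out of 16:
  f_Silver = C(16,11)·0.08^11·0.92^5 = 4368·8.58993e-13·0.659082 = 2.47293e-09
  f_Brass = C(16,11)·0.27^11·0.73^5 = 4368·5.55906e-07·0.207307 = 0.000503383
  f_Gold = C(16,11)·0.35^11·0.65^5 = 4368·9.65492e-06·0.116029 = 0.00489326
  f_Copper = C(16,11)·0.86^11·0.14^5 = 4368·0.190319·5.37824e-05 = 0.0447101
Multiply by the mixture weights:
  P(Z=Silver)·f_Silver = 0.15 × 2.47293e-09 = 3.70939e-10
  P(Z=Brass)·f_Brass = 0.39 × 0.000503383 = 0.000196319
  P(Z=Gold)·f_Gold = 0.27 × 0.00489326 = 0.00132118
  P(Z=Copper)·f_Copper = 0.19 × 0.0447101 = 0.00849492
Sum: 3.70939e-10 + 0.000196319 + 0.00132118 + 0.00849492 = 0.0100124
So the posterior for Coin type Gold is 0.00132118 / 0.0100124 ≈ 0.132.

0.132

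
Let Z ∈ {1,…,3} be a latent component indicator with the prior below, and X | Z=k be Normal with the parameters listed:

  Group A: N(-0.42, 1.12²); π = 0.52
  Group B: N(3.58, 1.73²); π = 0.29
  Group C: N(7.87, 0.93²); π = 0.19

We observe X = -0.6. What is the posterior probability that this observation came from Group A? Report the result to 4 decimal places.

0.9806

The responsibility of component k is π_k f_k(x) divided by Σ_j π_j f_j(x).
Normal densities:
  f_A = 0.351628
  f_B = 0.01245
  f_C = 4.17547e-19
Multiply by the mixture weights:
  π_A·f_A = 0.52 × 0.351628 = 0.182847
  π_B·f_B = 0.29 × 0.01245 = 0.0036105
  π_C·f_C = 0.19 × 4.17547e-19 = 7.93339e-20
Evidence: 0.182847 + 0.0036105 + 7.93339e-20 = 0.186457
Responsibility of Group A: 0.182847 / 0.186457 ≈ 0.9806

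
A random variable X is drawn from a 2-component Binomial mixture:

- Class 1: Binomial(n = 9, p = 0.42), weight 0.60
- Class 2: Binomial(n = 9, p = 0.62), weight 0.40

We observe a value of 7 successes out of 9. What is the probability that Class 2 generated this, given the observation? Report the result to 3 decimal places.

The responsibility of component k is w_k f_k(x) divided by Σ_j w_j f_j(x).
Evaluate each component's likelihood at the observed value:
  L_1 = 0.0279192
  L_2 = 0.183068
Unnormalised posteriors:
  w_1·L_1 = 0.60 × 0.0279192 = 0.0167515
  w_2·L_2 = 0.40 × 0.183068 = 0.073227
Denominator: 0.0167515 + 0.073227 = 0.0899786
P(Class 2 | 7 successes out of 9) = 0.073227 / 0.0899786 ≈ 0.814

0.814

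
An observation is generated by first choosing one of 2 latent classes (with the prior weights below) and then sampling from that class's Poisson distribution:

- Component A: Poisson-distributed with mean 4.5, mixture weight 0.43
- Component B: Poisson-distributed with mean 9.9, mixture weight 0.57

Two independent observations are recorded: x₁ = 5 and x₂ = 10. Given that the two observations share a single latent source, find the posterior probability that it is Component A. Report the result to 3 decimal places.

0.213

By Bayes' theorem, P(k | x) = π_k f_k(x) / Σ_j π_j f_j(x).
Since both observations come from the same component, the likelihood for component k is f_k(x₁)·f_k(x₂).
  p_A = [0.170827] × [0.0104241] = 0.00178071
  p_B = [0.039763] × [0.125047] = 0.00497225
Weight by the priors:
  π_A·p_A = 0.43 × 0.00178071 = 0.000765705
  π_B·p_B = 0.57 × 0.00497225 = 0.00283418
Sum: 0.000765705 + 0.00283418 = 0.00359989
P(Component A | x₁,x₂) ≈ 0.213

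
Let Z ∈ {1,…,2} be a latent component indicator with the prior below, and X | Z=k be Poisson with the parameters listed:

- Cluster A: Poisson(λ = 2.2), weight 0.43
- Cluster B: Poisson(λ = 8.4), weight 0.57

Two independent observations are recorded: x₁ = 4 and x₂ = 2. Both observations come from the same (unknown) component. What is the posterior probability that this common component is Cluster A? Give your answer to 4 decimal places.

0.9834

By Bayes' theorem, P(k | x) = P(Z=k) f_k(x) / Σ_j P(Z=j) f_j(x).
Since both observations come from the same component, the likelihood for component k is f_k(x₁)·f_k(x₂).
  L_A = [e^(−2.2)·2.2^4/4! = 0.108151] × [0.268144] = 0.0290001
  L_B = [e^(−8.4)·8.4^4/4! = 0.0466479] × [0.00793332] = 0.000370073
Weight by the priors:
  P(Z=A)·L_A = 0.43 × 0.0290001 = 0.01247
  P(Z=B)·L_B = 0.57 × 0.000370073 = 0.000210942
Marginal: 0.01247 + 0.000210942 = 0.012681
P(Cluster A | x₁, x₂) = 0.01247 / 0.012681 ≈ 0.9834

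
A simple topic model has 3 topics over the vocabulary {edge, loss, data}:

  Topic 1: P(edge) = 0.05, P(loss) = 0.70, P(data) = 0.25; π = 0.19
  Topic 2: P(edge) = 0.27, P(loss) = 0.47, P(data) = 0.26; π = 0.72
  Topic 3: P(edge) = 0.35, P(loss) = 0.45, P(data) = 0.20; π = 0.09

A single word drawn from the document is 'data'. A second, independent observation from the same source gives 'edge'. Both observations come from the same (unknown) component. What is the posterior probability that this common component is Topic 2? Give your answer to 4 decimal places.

Posterior ∝ prior × likelihood, so P(k | x) ∝ π_k f_k(x); normalise over all components.
Since both observations come from the same component, the likelihood for component k is f_k(x₁)·f_k(x₂).
  f_1 = [P(data | comp) = 0.25] × [0.05] = 0.0125
  f_2 = [P(data | comp) = 0.26] × [0.27] = 0.0702
  f_3 = [P(data | comp) = 0.20] × [0.35] = 0.07
Weight by the priors:
  π_1·f_1 = 0.19 × 0.0125 = 0.002375
  π_2·f_2 = 0.72 × 0.0702 = 0.050544
  π_3·f_3 = 0.09 × 0.07 = 0.0063
Sum: 0.002375 + 0.050544 + 0.0063 = 0.059219
Responsibility of Topic 2: 0.050544 / 0.059219 ≈ 0.8535

0.8535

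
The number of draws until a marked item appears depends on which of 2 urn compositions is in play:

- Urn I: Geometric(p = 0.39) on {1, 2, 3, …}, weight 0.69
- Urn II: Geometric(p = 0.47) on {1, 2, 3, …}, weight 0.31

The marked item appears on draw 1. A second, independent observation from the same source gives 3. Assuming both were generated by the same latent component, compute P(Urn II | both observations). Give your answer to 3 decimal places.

The responsibility of component k is w_k f_k(x) divided by Σ_j w_j f_j(x).
Since both observations come from the same component, the likelihood for component k is f_k(x₁)·f_k(x₂).
  L_I = [0.39·(1−0.39)^0 = 0.39·1 = 0.39] × [0.145119] = 0.0565964
  L_II = [0.47·(1−0.47)^0 = 0.47·1 = 0.47] × [0.132023] = 0.0620508
Multiply by the mixture weights:
  w_I·L_I = 0.69 × 0.0565964 = 0.0390515
  w_II·L_II = 0.31 × 0.0620508 = 0.0192358
Evidence: 0.0390515 + 0.0192358 = 0.0582873
Responsibility of Urn II: 0.0192358 / 0.0582873 ≈ 0.330

0.330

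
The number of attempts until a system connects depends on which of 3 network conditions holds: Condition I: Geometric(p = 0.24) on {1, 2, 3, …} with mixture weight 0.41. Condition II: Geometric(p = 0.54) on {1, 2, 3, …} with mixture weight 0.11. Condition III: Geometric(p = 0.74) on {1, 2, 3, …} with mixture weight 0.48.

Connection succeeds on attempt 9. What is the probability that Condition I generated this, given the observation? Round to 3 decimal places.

P(component k | x) = P(Z=k)·f_k(x) / marginal(x), where marginal(x) = Σ_j P(Z=j)·f_j(x).
Geometric probabilities:
  f_I = 0.0267128
  f_II = 0.00108257
  f_III = 1.54532e-05
Prior × likelihood for each component:
  P(Z=I)·f_I = 0.41 × 0.0267128 = 0.0109523
  P(Z=II)·f_II = 0.11 × 0.00108257 = 0.000119083
  P(Z=III)·f_III = 0.48 × 1.54532e-05 = 7.41754e-06
Denominator: 0.0109523 + 0.000119083 + 7.41754e-06 = 0.0110788
P(Condition I | data) = 0.0109523 / 0.0110788 ≈ 0.989

0.989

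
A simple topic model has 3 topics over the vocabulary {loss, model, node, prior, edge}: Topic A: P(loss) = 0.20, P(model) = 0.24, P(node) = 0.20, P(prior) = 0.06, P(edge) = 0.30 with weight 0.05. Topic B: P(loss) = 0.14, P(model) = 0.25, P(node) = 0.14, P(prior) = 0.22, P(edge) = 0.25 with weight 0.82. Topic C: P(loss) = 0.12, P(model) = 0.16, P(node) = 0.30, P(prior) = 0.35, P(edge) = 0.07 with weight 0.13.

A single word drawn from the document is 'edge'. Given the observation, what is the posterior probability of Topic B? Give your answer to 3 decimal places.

0.895

Posterior ∝ prior × likelihood, so P(k | x) ∝ P(Z=k) f_k(x); normalise over all components.
Component likelihoods at x = 'edge':
  f_A = 0.3
  f_B = 0.25
  f_C = 0.07
Prior × likelihood for each component:
  P(Z=A)·f_A = 0.05 × 0.3 = 0.015
  P(Z=B)·f_B = 0.82 × 0.25 = 0.205
  P(Z=C)·f_C = 0.13 × 0.07 = 0.0091
Normaliser: 0.015 + 0.205 + 0.0091 = 0.2291
So the posterior for Topic B is 0.205 / 0.2291 ≈ 0.895.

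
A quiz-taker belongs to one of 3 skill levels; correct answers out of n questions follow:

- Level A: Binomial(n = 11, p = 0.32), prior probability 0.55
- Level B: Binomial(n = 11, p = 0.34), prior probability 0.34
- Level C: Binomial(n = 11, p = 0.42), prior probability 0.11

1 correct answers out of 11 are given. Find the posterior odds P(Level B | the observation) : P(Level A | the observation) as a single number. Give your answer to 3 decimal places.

0.487

The posterior odds equal the prior odds times the likelihood ratio: (w_i/w_j)·(f_i(x)/f_j(x)).
Binomial probabilities:
  p_A = 0.0744101
  p_B = 0.0586558
  p_C = 0.0199032
Posterior odds = (w_B·p_B) / (w_A·p_A) = (0.34·0.0586558) / (0.55·0.0744101) = 0.019943 / 0.0409255 ≈ 0.487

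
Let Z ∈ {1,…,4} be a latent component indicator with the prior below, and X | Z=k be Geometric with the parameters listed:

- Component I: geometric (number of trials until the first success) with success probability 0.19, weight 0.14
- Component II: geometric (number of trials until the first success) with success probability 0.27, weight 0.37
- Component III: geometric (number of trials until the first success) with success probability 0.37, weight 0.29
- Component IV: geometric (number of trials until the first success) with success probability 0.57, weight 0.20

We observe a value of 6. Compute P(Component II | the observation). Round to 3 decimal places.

By Bayes' theorem, P(k | x) = w_k f_k(x) / Σ_j w_j f_j(x).
Evaluate each component's likelihood at the observed value:
  L_I = 0.19·(1−0.19)^5 = 0.19·0.348678 = 0.0662489
  L_II = 0.27·(1−0.27)^5 = 0.27·0.207307 = 0.0559729
  L_III = 0.37·(1−0.37)^5 = 0.37·0.0992437 = 0.0367202
  L_IV = 0.57·(1−0.57)^5 = 0.57·0.0147008 = 0.00837948
Weight by the priors:
  w_I·L_I = 0.14 × 0.0662489 = 0.00927485
  w_II·L_II = 0.37 × 0.0559729 = 0.02071
  w_III·L_III = 0.29 × 0.0367202 = 0.0106488
  w_IV·L_IV = 0.20 × 0.00837948 = 0.0016759
Normaliser: 0.00927485 + 0.02071 + 0.0106488 + 0.0016759 = 0.0423096
P(Component II | 6) ≈ 0.489

0.489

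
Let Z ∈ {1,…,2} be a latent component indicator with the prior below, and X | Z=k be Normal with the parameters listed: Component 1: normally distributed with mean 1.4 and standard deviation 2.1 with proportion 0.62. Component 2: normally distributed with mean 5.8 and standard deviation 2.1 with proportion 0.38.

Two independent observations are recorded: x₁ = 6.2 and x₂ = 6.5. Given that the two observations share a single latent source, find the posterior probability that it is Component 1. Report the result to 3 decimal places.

0.007

The responsibility of component k is w_k f_k(x) divided by Σ_j w_j f_j(x).
Since both observations come from the same component, the likelihood for component k is f_k(x₁)·f_k(x₂).
  f_1 = [(1/(2.1·√(2π)))·exp(−(6.2−1.4)²/(2·2.1²)) = 0.189973·exp(-2.61224) = 0.0139382] × [0.00995326] = 0.000138731
  f_2 = [(1/(2.1·√(2π)))·exp(−(6.2−5.8)²/(2·2.1²)) = 0.189973·exp(-0.01814) = 0.186557] × [0.179706] = 0.0335255
Multiply by the mixture weights:
  w_1·f_1 = 0.62 × 0.000138731 = 8.6013e-05
  w_2·f_2 = 0.38 × 0.0335255 = 0.0127397
Denominator: 8.6013e-05 + 0.0127397 = 0.0128257
P(Component 1 | x₁, x₂) ≈ 0.007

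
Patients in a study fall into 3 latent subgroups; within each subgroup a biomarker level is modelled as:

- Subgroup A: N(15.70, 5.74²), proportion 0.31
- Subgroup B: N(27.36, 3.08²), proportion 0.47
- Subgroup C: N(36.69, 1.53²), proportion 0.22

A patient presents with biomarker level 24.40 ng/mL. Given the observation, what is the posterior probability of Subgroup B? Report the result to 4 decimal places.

0.8488

Posterior ∝ prior × likelihood, so P(k | x) ∝ π_k f_k(x); normalise over all components.
Component likelihoods at x = 24.40 ng/mL:
  f_A = 0.0220368
  f_B = 0.0816212
  f_C = 2.5411e-15
Unnormalised posteriors:
  π_A·f_A = 0.31 × 0.0220368 = 0.00683142
  π_B·f_B = 0.47 × 0.0816212 = 0.038362
  π_C·f_C = 0.22 × 2.5411e-15 = 5.59043e-16
Normaliser: 0.00683142 + 0.038362 + 5.59043e-16 = 0.0451934
Responsibility of Subgroup B: 0.038362 / 0.0451934 ≈ 0.8488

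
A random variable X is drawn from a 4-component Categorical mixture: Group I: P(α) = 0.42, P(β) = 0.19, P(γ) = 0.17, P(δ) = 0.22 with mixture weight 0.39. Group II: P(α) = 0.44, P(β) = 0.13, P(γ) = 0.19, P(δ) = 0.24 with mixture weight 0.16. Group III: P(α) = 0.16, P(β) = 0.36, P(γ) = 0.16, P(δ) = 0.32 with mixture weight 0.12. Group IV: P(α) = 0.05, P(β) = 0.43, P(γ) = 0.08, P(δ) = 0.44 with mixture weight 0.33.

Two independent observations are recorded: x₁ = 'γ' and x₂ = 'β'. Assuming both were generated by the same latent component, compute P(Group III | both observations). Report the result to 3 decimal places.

P(component k | x) = π_k·f_k(x) / marginal(x), where marginal(x) = Σ_j π_j·f_j(x).
Since both observations come from the same component, the likelihood for component k is f_k(x₁)·f_k(x₂).
  L_I = [0.17] × [0.19] = 0.0323
  L_II = [0.19] × [0.13] = 0.0247
  L_III = [0.16] × [0.36] = 0.0576
  L_IV = [0.08] × [0.43] = 0.0344
Unnormalised posteriors:
  π_I·L_I = 0.39 × 0.0323 = 0.012597
  π_II·L_II = 0.16 × 0.0247 = 0.003952
  π_III·L_III = 0.12 × 0.0576 = 0.006912
  π_IV·L_IV = 0.33 × 0.0344 = 0.011352
Normaliser: 0.012597 + 0.003952 + 0.006912 + 0.011352 = 0.034813
P(Group III | x) ≈ 0.199

0.199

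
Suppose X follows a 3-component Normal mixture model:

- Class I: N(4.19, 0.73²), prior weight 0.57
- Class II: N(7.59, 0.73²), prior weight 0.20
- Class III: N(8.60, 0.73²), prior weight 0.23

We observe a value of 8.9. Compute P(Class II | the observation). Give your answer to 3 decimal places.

The responsibility of component k is π_k f_k(x) divided by Σ_j π_j f_j(x).
Component likelihoods at x = 8.9:
  L_I = 4.98841e-10
  L_II = 0.109221
  L_III = 0.502243
Prior × likelihood for each component:
  π_I·L_I = 0.57 × 4.98841e-10 = 2.84339e-10
  π_II·L_II = 0.20 × 0.109221 = 0.0218442
  π_III·L_III = 0.23 × 0.502243 = 0.115516
Denominator: 2.84339e-10 + 0.0218442 + 0.115516 = 0.13736
So the posterior for Class II is 0.0218442 / 0.13736 ≈ 0.159.

0.159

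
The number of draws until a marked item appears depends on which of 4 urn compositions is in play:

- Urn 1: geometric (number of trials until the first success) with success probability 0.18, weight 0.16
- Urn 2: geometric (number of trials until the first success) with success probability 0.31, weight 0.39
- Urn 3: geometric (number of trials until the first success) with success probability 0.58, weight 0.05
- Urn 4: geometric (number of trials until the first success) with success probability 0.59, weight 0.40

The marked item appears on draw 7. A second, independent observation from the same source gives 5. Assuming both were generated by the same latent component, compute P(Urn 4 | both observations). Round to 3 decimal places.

The responsibility of component k is π_k f_k(x) divided by Σ_j π_j f_j(x).
Since both observations come from the same component, the likelihood for component k is f_k(x₁)·f_k(x₂).
  p_1 = [0.18·(1−0.18)^6 = 0.18·0.304007 = 0.0547212] × [0.0813819] = 0.00445332
  p_2 = [0.31·(1−0.31)^6 = 0.31·0.107918 = 0.0334546] × [0.0702681] = 0.00235079
  p_3 = [0.58·(1−0.58)^6 = 0.58·0.00548903 = 0.00318364] × [0.0180478] = 5.74578e-05
  p_4 = [0.59·(1−0.59)^6 = 0.59·0.0047501 = 0.00280256] × [0.016672] = 4.67243e-05
Prior × likelihood for each component:
  π_1·p_1 = 0.16 × 0.00445332 = 0.000712531
  π_2·p_2 = 0.39 × 0.00235079 = 0.000916809
  π_3·p_3 = 0.05 × 5.74578e-05 = 2.87289e-06
  π_4·p_4 = 0.40 × 4.67243e-05 = 1.86897e-05
Marginal: 0.000712531 + 0.000916809 + 2.87289e-06 + 1.86897e-05 = 0.0016509
P(Urn 4 | x₁,x₂) ≈ 0.011

0.011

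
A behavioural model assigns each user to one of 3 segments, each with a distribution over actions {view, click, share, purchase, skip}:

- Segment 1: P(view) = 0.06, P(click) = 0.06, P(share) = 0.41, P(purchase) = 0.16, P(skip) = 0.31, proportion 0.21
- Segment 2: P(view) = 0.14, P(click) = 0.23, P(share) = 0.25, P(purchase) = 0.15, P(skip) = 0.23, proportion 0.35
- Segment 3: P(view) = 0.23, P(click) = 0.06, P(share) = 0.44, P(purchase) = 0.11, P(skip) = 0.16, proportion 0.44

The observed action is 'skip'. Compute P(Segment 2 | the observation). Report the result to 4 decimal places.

The responsibility of component k is P(Z=k) f_k(x) divided by Σ_j P(Z=j) f_j(x).
Categorical probabilities:
  p_1 = P(skip | comp) = 0.31
  p_2 = P(skip | comp) = 0.23
  p_3 = P(skip | comp) = 0.16
Unnormalised posteriors:
  P(Z=1)·p_1 = 0.21 × 0.31 = 0.0651
  P(Z=2)·p_2 = 0.35 × 0.23 = 0.0805
  P(Z=3)·p_3 = 0.44 × 0.16 = 0.0704
Normaliser: 0.0651 + 0.0805 + 0.0704 = 0.216
P(Segment 2 | the observation) ≈ 0.3727

0.3727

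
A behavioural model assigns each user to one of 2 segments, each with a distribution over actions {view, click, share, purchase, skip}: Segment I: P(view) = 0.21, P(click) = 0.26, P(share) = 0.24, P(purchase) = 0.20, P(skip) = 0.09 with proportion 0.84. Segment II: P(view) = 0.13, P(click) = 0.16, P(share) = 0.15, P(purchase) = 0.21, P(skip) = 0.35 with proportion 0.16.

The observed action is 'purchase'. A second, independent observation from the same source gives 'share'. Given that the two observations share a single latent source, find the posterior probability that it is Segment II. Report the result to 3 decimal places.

0.111

The responsibility of component k is w_k f_k(x) divided by Σ_j w_j f_j(x).
Since both observations come from the same component, the likelihood for component k is f_k(x₁)·f_k(x₂).
  p_I = [0.2] × [0.24] = 0.048
  p_II = [0.21] × [0.15] = 0.0315
Weight by the priors:
  w_I·p_I = 0.84 × 0.048 = 0.04032
  w_II·p_II = 0.16 × 0.0315 = 0.00504
Evidence: 0.04032 + 0.00504 = 0.04536
Responsibility of Segment II: 0.00504 / 0.04536 ≈ 0.111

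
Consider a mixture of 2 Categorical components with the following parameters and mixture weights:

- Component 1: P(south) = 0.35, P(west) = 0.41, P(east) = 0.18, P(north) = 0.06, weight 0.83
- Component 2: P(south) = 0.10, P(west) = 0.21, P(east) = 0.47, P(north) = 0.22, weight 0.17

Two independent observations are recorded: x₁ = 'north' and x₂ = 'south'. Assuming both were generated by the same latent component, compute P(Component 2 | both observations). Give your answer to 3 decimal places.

0.177

P(component k | x) = π_k·f_k(x) / marginal(x), where marginal(x) = Σ_j π_j·f_j(x).
Since both observations come from the same component, the likelihood for component k is f_k(x₁)·f_k(x₂).
  f_1 = [0.06] × [0.35] = 0.021
  f_2 = [0.22] × [0.1] = 0.022
Unnormalised posteriors:
  π_1·f_1 = 0.83 × 0.021 = 0.01743
  π_2·f_2 = 0.17 × 0.022 = 0.00374
Sum: 0.01743 + 0.00374 = 0.02117
P(Component 2 | x₁,x₂) = 0.00374 / 0.02117 ≈ 0.177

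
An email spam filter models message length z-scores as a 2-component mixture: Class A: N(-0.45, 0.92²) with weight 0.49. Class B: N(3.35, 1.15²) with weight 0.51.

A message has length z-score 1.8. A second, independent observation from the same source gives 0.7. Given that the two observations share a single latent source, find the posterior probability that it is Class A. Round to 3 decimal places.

Apply Bayes' rule: the posterior for each component is proportional to its prior times its likelihood at x.
Since both observations come from the same component, the likelihood for component k is f_k(x₁)·f_k(x₂).
  L_A = [(1/(0.92·√(2π)))·exp(−(1.8−-0.45)²/(2·0.92²)) = 0.433633·exp(-2.99061) = 0.021793] × [0.198532] = 0.00432661
  L_B = [(1/(1.15·√(2π)))·exp(−(1.8−3.35)²/(2·1.15²)) = 0.346906·exp(-0.90832) = 0.139873] × [0.0243869] = 0.00341107
Prior × likelihood for each component:
  P(Z=A)·L_A = 0.49 × 0.00432661 = 0.00212004
  P(Z=B)·L_B = 0.51 × 0.00341107 = 0.00173965
Sum: 0.00212004 + 0.00173965 = 0.00385969
So the posterior for Class A is 0.00212004 / 0.00385969 ≈ 0.549.

0.549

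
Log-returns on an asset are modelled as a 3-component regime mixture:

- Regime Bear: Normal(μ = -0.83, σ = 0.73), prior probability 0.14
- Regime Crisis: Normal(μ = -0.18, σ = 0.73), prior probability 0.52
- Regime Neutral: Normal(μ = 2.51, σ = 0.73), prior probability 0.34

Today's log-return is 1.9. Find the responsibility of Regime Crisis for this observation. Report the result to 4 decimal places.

By Bayes' theorem, P(k | x) = π_k f_k(x) / Σ_j π_j f_j(x).
Component likelihoods at x = 1.9:
  L_Bear = 0.000501953
  L_Crisis = 0.00943314
  L_Neutral = 0.385446
Multiply by the mixture weights:
  π_Bear·L_Bear = 0.14 × 0.000501953 = 7.02735e-05
  π_Crisis·L_Crisis = 0.52 × 0.00943314 = 0.00490523
  π_Neutral·L_Neutral = 0.34 × 0.385446 = 0.131052
Evidence: 7.02735e-05 + 0.00490523 + 0.131052 = 0.136027
Responsibility of Regime Crisis: 0.00490523 / 0.136027 ≈ 0.0361

0.0361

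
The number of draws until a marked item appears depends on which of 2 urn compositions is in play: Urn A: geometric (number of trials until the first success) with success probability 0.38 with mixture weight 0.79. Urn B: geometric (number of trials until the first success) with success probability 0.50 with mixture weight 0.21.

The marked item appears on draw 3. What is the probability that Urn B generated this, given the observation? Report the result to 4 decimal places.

0.1853

The responsibility of component k is π_k f_k(x) divided by Σ_j π_j f_j(x).
Component likelihoods at x = 3:
  L_A = 0.38·(1−0.38)^2 = 0.38·0.3844 = 0.146072
  L_B = 0.50·(1−0.50)^2 = 0.50·0.25 = 0.125
Unnormalised posteriors:
  π_A·L_A = 0.79 × 0.146072 = 0.115397
  π_B·L_B = 0.21 × 0.125 = 0.02625
Marginal: 0.115397 + 0.02625 = 0.141647
P(Urn B | data) = 0.02625 / 0.141647 ≈ 0.1853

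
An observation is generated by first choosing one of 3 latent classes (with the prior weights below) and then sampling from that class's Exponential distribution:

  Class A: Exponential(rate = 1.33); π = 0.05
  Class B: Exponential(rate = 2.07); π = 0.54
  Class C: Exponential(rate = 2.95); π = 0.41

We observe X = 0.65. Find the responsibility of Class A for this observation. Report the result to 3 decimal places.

By Bayes' theorem, P(k | x) = π_k f_k(x) / Σ_j π_j f_j(x).
Exponential densities:
  L_A = 1.33·e^(−1.33·0.65) = 1.33·e^(−0.8645) = 0.560279
  L_B = 2.07·e^(−2.07·0.65) = 2.07·e^(−1.3455) = 0.539048
  L_C = 2.95·e^(−2.95·0.65) = 2.95·e^(−1.9175) = 0.433573
Prior × likelihood for each component:
  π_A·L_A = 0.05 × 0.560279 = 0.0280139
  π_B·L_B = 0.54 × 0.539048 = 0.291086
  π_C·L_C = 0.41 × 0.433573 = 0.177765
Evidence: 0.0280139 + 0.291086 + 0.177765 = 0.496865
So the posterior for Class A is 0.0280139 / 0.496865 ≈ 0.056.

0.056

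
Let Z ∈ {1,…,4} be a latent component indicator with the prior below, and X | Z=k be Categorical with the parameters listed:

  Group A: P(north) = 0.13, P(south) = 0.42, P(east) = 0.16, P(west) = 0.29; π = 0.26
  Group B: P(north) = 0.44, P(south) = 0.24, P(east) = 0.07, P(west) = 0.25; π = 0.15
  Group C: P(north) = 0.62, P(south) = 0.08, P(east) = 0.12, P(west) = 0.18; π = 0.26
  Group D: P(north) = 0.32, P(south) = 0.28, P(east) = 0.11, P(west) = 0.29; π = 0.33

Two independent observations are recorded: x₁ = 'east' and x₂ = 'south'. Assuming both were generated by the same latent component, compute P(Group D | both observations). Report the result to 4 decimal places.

Apply Bayes' rule: the posterior for each component is proportional to its prior times its likelihood at x.
Since both observations come from the same component, the likelihood for component k is f_k(x₁)·f_k(x₂).
  f_A = [0.16] × [0.42] = 0.0672
  f_B = [0.07] × [0.24] = 0.0168
  f_C = [0.12] × [0.08] = 0.0096
  f_D = [0.11] × [0.28] = 0.0308
Prior × likelihood for each component:
  w_A·f_A = 0.26 × 0.0672 = 0.017472
  w_B·f_B = 0.15 × 0.0168 = 0.00252
  w_C·f_C = 0.26 × 0.0096 = 0.002496
  w_D·f_D = 0.33 × 0.0308 = 0.010164
Marginal: 0.017472 + 0.00252 + 0.002496 + 0.010164 = 0.032652
P(Group D | x) = 0.010164 / 0.032652 ≈ 0.3113

0.3113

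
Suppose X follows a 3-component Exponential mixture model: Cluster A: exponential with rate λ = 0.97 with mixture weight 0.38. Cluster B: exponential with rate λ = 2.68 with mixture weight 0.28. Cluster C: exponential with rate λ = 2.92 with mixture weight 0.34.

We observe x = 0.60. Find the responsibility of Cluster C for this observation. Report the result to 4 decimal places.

Posterior ∝ prior × likelihood, so P(k | x) ∝ P(Z=k) f_k(x); normalise over all components.
Evaluate each component's likelihood at the observed value:
  f_A = 0.97·e^(−0.97·0.60) = 0.97·e^(−0.5820) = 0.542016
  f_B = 2.68·e^(−2.68·0.60) = 2.68·e^(−1.6080) = 0.536771
  f_C = 2.92·e^(−2.92·0.60) = 2.92·e^(−1.7520) = 0.506406
Multiply by the mixture weights:
  P(Z=A)·f_A = 0.38 × 0.542016 = 0.205966
  P(Z=B)·f_B = 0.28 × 0.536771 = 0.150296
  P(Z=C)·f_C = 0.34 × 0.506406 = 0.172178
Evidence: 0.205966 + 0.150296 + 0.172178 = 0.52844
P(Cluster C | x) ≈ 0.3258

0.3258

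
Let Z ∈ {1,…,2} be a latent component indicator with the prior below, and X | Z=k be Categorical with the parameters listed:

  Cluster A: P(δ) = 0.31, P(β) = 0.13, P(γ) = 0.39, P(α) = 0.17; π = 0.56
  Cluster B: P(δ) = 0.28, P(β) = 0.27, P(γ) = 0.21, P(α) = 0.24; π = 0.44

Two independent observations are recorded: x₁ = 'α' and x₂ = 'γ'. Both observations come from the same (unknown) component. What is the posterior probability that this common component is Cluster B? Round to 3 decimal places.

0.374

Apply Bayes' rule: the posterior for each component is proportional to its prior times its likelihood at x.
Since both observations come from the same component, the likelihood for component k is f_k(x₁)·f_k(x₂).
  L_A = [P(α | comp) = 0.17] × [0.39] = 0.0663
  L_B = [P(α | comp) = 0.24] × [0.21] = 0.0504
Multiply by the mixture weights:
  π_A·L_A = 0.56 × 0.0663 = 0.037128
  π_B·L_B = 0.44 × 0.0504 = 0.022176
Denominator: 0.037128 + 0.022176 = 0.059304
Responsibility of Cluster B: 0.022176 / 0.059304 ≈ 0.374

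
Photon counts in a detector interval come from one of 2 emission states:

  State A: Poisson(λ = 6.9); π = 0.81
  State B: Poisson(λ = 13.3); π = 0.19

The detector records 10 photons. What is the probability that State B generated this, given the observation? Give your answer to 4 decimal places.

The responsibility of component k is π_k f_k(x) divided by Σ_j π_j f_j(x).
Evaluate each component's likelihood at the observed value:
  f_A = e^(−6.9)·6.9^10/10! = 0.0679354
  f_B = e^(−13.3)·13.3^10/10! = 0.0799166
Multiply by the mixture weights:
  π_A·f_A = 0.81 × 0.0679354 = 0.0550277
  π_B·f_B = 0.19 × 0.0799166 = 0.0151841
Evidence: 0.0550277 + 0.0151841 = 0.0702118
P(State B | the observation) = 0.0151841 / 0.0702118 ≈ 0.2163

0.2163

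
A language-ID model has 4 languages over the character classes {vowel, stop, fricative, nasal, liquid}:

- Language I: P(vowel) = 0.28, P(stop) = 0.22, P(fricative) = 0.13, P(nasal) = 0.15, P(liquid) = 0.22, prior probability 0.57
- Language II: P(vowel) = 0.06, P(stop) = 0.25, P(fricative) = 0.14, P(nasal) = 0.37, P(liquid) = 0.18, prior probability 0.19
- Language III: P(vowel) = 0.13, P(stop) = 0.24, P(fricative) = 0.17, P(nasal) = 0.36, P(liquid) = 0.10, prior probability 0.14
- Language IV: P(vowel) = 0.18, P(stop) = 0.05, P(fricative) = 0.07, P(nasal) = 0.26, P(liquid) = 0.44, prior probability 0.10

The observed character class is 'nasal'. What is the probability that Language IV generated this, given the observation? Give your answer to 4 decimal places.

0.1120

P(component k | x) = π_k·f_k(x) / marginal(x), where marginal(x) = Σ_j π_j·f_j(x).
Evaluate each component's likelihood at the observed value:
  p_I = 0.15
  p_II = 0.37
  p_III = 0.36
  p_IV = 0.26
Unnormalised posteriors:
  π_I·p_I = 0.57 × 0.15 = 0.0855
  π_II·p_II = 0.19 × 0.37 = 0.0703
  π_III·p_III = 0.14 × 0.36 = 0.0504
  π_IV·p_IV = 0.10 × 0.26 = 0.026
Sum: 0.0855 + 0.0703 + 0.0504 + 0.026 = 0.2322
P(Language IV | 'nasal') = 0.026 / 0.2322 ≈ 0.1120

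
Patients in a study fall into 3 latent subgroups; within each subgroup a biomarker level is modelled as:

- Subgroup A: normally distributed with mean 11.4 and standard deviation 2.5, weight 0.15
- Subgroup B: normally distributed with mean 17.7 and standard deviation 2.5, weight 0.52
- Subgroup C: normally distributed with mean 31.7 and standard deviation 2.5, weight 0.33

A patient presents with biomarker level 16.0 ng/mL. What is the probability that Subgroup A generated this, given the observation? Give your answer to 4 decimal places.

P(component k | x) = w_k·f_k(x) / marginal(x), where marginal(x) = Σ_j w_j·f_j(x).
Evaluate each component's likelihood at the observed value:
  p_A = (1/(2.5·√(2π)))·exp(−(16.0−11.4)²/(2·2.5²)) = 0.159577·exp(-1.69280) = 0.0293627
  p_B = (1/(2.5·√(2π)))·exp(−(16.0−17.7)²/(2·2.5²)) = 0.159577·exp(-0.23120) = 0.126637
  p_C = (1/(2.5·√(2π)))·exp(−(16.0−31.7)²/(2·2.5²)) = 0.159577·exp(-19.71920) = 4.35542e-10
Multiply by the mixture weights:
  w_A·p_A = 0.15 × 0.0293627 = 0.00440441
  w_B·p_B = 0.52 × 0.126637 = 0.0658513
  w_C·p_C = 0.33 × 4.35542e-10 = 1.43729e-10
Normaliser: 0.00440441 + 0.0658513 + 1.43729e-10 = 0.0702557
So the posterior for Subgroup A is 0.00440441 / 0.0702557 ≈ 0.0627.

0.0627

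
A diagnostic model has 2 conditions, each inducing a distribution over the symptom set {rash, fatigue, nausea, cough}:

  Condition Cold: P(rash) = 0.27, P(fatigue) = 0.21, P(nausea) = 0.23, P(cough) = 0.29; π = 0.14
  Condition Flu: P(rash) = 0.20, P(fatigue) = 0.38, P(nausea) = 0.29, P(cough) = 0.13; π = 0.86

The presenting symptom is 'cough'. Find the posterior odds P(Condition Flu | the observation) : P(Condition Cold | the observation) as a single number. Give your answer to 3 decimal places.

2.754

Since P(k|x) ∝ P(Z=k) f_k(x), the posterior odds are P(Z=i) f_i(x) / (P(Z=j) f_j(x)).
Component likelihoods at x = 'cough':
  f_Cold = P(cough | comp) = 0.29
  f_Flu = P(cough | comp) = 0.13
Posterior odds = (P(Z=Flu)·f_Flu) / (P(Z=Cold)·f_Cold) = (0.86·0.13) / (0.14·0.29) = 0.1118 / 0.0406 ≈ 2.754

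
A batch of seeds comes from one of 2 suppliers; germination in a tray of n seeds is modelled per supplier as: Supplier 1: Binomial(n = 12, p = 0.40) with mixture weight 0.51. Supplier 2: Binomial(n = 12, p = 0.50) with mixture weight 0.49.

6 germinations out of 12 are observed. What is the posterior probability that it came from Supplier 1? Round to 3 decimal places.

Apply Bayes' rule: the posterior for each component is proportional to its prior times its likelihood at x.
Evaluate each component's likelihood at the observed value:
  f_1 = C(12,6)·0.40^6·0.60^6 = 924·0.004096·0.046656 = 0.176579
  f_2 = C(12,6)·0.50^6·0.50^6 = 924·0.015625·0.015625 = 0.225586
Multiply by the mixture weights:
  π_1·f_1 = 0.51 × 0.176579 = 0.0900554
  π_2·f_2 = 0.49 × 0.225586 = 0.110537
Normaliser: 0.0900554 + 0.110537 = 0.200592
So the posterior for Supplier 1 is 0.0900554 / 0.200592 ≈ 0.449.

0.449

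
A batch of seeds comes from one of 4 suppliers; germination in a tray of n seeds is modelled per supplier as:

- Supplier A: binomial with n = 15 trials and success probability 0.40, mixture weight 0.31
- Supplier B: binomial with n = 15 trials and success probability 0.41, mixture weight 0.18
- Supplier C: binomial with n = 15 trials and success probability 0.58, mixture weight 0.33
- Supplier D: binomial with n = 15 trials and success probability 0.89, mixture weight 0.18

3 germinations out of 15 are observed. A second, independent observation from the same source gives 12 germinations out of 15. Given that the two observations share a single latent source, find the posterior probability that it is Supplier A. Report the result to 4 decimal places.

Apply Bayes' rule: the posterior for each component is proportional to its prior times its likelihood at x.
Since both observations come from the same component, the likelihood for component k is f_k(x₁)·f_k(x₂).
  p_A = [0.0633879] × [0.00164886] = 0.000104518
  p_B = [0.0557939] × [0.0021085] = 0.000117642
  p_C = [0.00267477] × [0.0488534] = 0.000130672
  p_D = [1.00669e-09] × [0.149579] = 1.50579e-10
Multiply by the mixture weights:
  P(Z=A)·p_A = 0.31 × 0.000104518 = 3.24006e-05
  P(Z=B)·p_B = 0.18 × 0.000117642 = 2.11755e-05
  P(Z=C)·p_C = 0.33 × 0.000130672 = 4.31217e-05
  P(Z=D)·p_D = 0.18 × 1.50579e-10 = 2.71041e-11
Marginal: 3.24006e-05 + 2.11755e-05 + 4.31217e-05 + 2.71041e-11 = 9.66978e-05
So the posterior for Supplier A is 3.24006e-05 / 9.66978e-05 ≈ 0.3351.

0.3351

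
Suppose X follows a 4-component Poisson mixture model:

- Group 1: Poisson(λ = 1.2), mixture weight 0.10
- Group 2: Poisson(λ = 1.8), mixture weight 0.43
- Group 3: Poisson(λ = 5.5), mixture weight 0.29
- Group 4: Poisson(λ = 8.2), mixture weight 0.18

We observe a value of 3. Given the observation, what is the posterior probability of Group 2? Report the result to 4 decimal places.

0.5999

Posterior ∝ prior × likelihood, so P(k | x) ∝ π_k f_k(x); normalise over all components.
Component likelihoods at x = 3:
  L_1 = 0.0867439
  L_2 = 0.160671
  L_3 = 0.113323
  L_4 = 0.0252392
Unnormalised posteriors:
  π_1·L_1 = 0.10 × 0.0867439 = 0.00867439
  π_2·L_2 = 0.43 × 0.160671 = 0.0690883
  π_3·L_3 = 0.29 × 0.113323 = 0.0328636
  π_4·L_4 = 0.18 × 0.0252392 = 0.00454306
Normaliser: 0.00867439 + 0.0690883 + 0.0328636 + 0.00454306 = 0.115169
So the posterior for Group 2 is 0.0690883 / 0.115169 ≈ 0.5999.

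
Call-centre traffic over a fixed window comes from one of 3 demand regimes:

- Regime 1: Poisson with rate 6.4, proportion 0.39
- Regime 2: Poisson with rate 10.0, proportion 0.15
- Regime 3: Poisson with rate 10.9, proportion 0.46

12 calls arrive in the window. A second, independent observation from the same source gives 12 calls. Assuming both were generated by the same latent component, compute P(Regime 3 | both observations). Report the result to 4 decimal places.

The responsibility of component k is P(Z=k) f_k(x) divided by Σ_j P(Z=j) f_j(x).
Since both observations come from the same component, the likelihood for component k is f_k(x₁)·f_k(x₂).
  f_1 = [e^(−6.4)·6.4^12/12! = 0.0163809] × [0.0163809] = 0.000268334
  f_2 = [e^(−10.0)·10.0^12/12! = 0.0947803] × [0.0947803] = 0.00898331
  f_3 = [e^(−10.9)·10.9^12/12! = 0.108385] × [0.108385] = 0.0117474
Unnormalised posteriors:
  P(Z=1)·f_1 = 0.39 × 0.000268334 = 0.00010465
  P(Z=2)·f_2 = 0.15 × 0.00898331 = 0.0013475
  P(Z=3)·f_3 = 0.46 × 0.0117474 = 0.00540381
Denominator: 0.00010465 + 0.0013475 + 0.00540381 = 0.00685596
Responsibility of Regime 3: 0.00540381 / 0.00685596 ≈ 0.7882

0.7882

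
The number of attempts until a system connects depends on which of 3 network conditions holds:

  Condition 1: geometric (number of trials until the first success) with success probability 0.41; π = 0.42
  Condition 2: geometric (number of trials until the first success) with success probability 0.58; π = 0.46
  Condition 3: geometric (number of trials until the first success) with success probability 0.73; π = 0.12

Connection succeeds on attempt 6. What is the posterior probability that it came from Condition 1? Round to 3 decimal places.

0.773

Posterior ∝ prior × likelihood, so P(k | x) ∝ w_k f_k(x); normalise over all components.
Component likelihoods at x = 6:
  L_1 = 0.0293119
  L_2 = 0.00758009
  L_3 = 0.00104747
Unnormalised posteriors:
  w_1·L_1 = 0.42 × 0.0293119 = 0.012311
  w_2·L_2 = 0.46 × 0.00758009 = 0.00348684
  w_3·L_3 = 0.12 × 0.00104747 = 0.000125696
Sum: 0.012311 + 0.00348684 + 0.000125696 = 0.0159235
Responsibility of Condition 1: 0.012311 / 0.0159235 ≈ 0.773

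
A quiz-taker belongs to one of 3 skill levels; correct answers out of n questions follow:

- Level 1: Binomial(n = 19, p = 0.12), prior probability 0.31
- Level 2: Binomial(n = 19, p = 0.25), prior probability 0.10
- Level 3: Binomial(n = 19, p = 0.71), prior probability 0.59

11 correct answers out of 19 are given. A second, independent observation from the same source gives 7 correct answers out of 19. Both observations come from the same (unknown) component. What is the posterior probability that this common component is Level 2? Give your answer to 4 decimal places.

0.1737

Apply Bayes' rule: the posterior for each component is proportional to its prior times its likelihood at x.
Since both observations come from the same component, the likelihood for component k is f_k(x₁)·f_k(x₂).
  f_1 = [2.01964e-06] × [0.00389393] = 7.86432e-09
  f_2 = [0.00180405] × [0.0974187] = 0.000175748
  f_3 = [0.0873865] × [0.00162148] = 0.000141695
Weight by the priors:
  π_1·f_1 = 0.31 × 7.86432e-09 = 2.43794e-09
  π_2·f_2 = 0.10 × 0.000175748 = 1.75748e-05
  π_3·f_3 = 0.59 × 0.000141695 = 8.36003e-05
Normaliser: 2.43794e-09 + 1.75748e-05 + 8.36003e-05 = 0.000101178
Responsibility of Level 2: 1.75748e-05 / 0.000101178 ≈ 0.1737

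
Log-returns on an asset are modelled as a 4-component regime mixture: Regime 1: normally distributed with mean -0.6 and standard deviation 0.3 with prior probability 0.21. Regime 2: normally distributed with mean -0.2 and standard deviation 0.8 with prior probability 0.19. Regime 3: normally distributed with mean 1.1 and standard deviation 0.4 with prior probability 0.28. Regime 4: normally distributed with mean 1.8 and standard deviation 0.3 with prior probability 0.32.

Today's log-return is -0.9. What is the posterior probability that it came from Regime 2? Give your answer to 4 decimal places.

0.2761

By Bayes' theorem, P(k | x) = π_k f_k(x) / Σ_j π_j f_j(x).
Normal densities:
  p_1 = 0.806569
  p_2 = 0.340069
  p_3 = 3.7168e-06
  p_4 = 3.42659e-18
Weight by the priors:
  π_1·p_1 = 0.21 × 0.806569 = 0.16938
  π_2·p_2 = 0.19 × 0.340069 = 0.0646131
  π_3·p_3 = 0.28 × 3.7168e-06 = 1.0407e-06
  π_4·p_4 = 0.32 × 3.42659e-18 = 1.09651e-18
Evidence: 0.16938 + 0.0646131 + 1.0407e-06 + 1.09651e-18 = 0.233994
Responsibility of Regime 2: 0.0646131 / 0.233994 ≈ 0.2761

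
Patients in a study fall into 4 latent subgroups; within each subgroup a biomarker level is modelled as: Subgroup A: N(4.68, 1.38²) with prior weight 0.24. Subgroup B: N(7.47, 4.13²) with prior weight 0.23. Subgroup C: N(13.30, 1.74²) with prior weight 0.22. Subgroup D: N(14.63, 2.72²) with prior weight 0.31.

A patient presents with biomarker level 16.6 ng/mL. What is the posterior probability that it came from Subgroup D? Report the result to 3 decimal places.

0.773

The responsibility of component k is w_k f_k(x) divided by Σ_j w_j f_j(x).
Normal densities:
  f_A = 1.81876e-17
  f_B = 0.00839003
  f_C = 0.0379579
  f_D = 0.112833
Multiply by the mixture weights:
  w_A·f_A = 0.24 × 1.81876e-17 = 4.36503e-18
  w_B·f_B = 0.23 × 0.00839003 = 0.00192971
  w_C·f_C = 0.22 × 0.0379579 = 0.00835074
  w_D·f_D = 0.31 × 0.112833 = 0.0349781
Marginal: 4.36503e-18 + 0.00192971 + 0.00835074 + 0.0349781 = 0.0452585
So the posterior for Subgroup D is 0.0349781 / 0.0452585 ≈ 0.773.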